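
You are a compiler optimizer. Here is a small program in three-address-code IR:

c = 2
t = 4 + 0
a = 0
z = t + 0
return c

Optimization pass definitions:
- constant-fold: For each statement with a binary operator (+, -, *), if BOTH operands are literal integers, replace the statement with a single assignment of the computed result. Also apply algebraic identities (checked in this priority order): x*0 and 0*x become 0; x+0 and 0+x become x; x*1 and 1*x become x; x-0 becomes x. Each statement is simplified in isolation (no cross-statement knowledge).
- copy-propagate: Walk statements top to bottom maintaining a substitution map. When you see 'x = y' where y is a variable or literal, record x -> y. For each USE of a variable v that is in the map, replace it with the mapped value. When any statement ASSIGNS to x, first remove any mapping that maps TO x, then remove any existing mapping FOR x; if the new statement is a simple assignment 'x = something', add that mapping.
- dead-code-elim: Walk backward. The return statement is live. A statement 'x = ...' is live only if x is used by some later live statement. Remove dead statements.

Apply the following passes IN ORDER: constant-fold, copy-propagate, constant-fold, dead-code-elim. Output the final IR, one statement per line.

Answer: return 2

Derivation:
Initial IR:
  c = 2
  t = 4 + 0
  a = 0
  z = t + 0
  return c
After constant-fold (5 stmts):
  c = 2
  t = 4
  a = 0
  z = t
  return c
After copy-propagate (5 stmts):
  c = 2
  t = 4
  a = 0
  z = 4
  return 2
After constant-fold (5 stmts):
  c = 2
  t = 4
  a = 0
  z = 4
  return 2
After dead-code-elim (1 stmts):
  return 2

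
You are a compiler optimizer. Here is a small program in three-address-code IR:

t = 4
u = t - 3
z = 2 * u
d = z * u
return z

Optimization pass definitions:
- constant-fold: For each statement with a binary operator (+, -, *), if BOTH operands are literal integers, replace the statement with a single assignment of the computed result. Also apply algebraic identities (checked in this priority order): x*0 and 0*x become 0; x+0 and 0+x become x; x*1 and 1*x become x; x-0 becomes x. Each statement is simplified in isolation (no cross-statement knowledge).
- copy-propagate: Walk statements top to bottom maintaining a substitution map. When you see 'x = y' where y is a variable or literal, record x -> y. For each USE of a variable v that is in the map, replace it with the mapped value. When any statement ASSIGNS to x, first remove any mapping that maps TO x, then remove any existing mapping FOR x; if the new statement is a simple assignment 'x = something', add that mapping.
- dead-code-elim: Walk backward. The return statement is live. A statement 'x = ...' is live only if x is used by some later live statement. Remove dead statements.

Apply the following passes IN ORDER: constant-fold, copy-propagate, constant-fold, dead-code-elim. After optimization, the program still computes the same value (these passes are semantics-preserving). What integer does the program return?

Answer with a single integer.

Initial IR:
  t = 4
  u = t - 3
  z = 2 * u
  d = z * u
  return z
After constant-fold (5 stmts):
  t = 4
  u = t - 3
  z = 2 * u
  d = z * u
  return z
After copy-propagate (5 stmts):
  t = 4
  u = 4 - 3
  z = 2 * u
  d = z * u
  return z
After constant-fold (5 stmts):
  t = 4
  u = 1
  z = 2 * u
  d = z * u
  return z
After dead-code-elim (3 stmts):
  u = 1
  z = 2 * u
  return z
Evaluate:
  t = 4  =>  t = 4
  u = t - 3  =>  u = 1
  z = 2 * u  =>  z = 2
  d = z * u  =>  d = 2
  return z = 2

Answer: 2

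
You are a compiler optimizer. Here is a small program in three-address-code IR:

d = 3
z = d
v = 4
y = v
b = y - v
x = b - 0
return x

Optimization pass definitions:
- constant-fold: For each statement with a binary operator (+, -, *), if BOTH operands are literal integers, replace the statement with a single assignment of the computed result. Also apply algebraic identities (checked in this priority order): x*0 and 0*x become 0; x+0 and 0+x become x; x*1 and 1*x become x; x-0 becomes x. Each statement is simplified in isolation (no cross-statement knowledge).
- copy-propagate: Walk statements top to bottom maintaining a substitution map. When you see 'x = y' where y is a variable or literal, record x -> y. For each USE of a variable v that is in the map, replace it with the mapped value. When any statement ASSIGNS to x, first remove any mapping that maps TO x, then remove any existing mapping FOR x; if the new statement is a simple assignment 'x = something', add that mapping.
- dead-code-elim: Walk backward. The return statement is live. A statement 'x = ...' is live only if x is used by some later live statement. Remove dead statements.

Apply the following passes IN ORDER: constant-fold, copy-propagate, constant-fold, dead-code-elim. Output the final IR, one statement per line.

Answer: b = 0
return b

Derivation:
Initial IR:
  d = 3
  z = d
  v = 4
  y = v
  b = y - v
  x = b - 0
  return x
After constant-fold (7 stmts):
  d = 3
  z = d
  v = 4
  y = v
  b = y - v
  x = b
  return x
After copy-propagate (7 stmts):
  d = 3
  z = 3
  v = 4
  y = 4
  b = 4 - 4
  x = b
  return b
After constant-fold (7 stmts):
  d = 3
  z = 3
  v = 4
  y = 4
  b = 0
  x = b
  return b
After dead-code-elim (2 stmts):
  b = 0
  return b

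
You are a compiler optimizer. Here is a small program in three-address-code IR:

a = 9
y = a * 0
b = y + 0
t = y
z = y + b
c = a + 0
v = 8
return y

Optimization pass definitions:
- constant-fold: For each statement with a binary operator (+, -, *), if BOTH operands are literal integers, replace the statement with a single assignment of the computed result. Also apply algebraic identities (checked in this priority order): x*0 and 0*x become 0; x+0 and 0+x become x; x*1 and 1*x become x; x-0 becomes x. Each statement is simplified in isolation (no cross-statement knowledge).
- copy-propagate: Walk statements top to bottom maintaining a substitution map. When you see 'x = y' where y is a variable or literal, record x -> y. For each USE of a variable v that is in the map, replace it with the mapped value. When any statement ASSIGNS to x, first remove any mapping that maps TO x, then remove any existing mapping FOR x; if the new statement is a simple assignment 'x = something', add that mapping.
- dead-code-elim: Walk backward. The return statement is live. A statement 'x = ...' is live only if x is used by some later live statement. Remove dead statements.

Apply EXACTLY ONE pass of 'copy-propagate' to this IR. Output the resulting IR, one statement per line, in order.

Answer: a = 9
y = 9 * 0
b = y + 0
t = y
z = y + b
c = 9 + 0
v = 8
return y

Derivation:
Applying copy-propagate statement-by-statement:
  [1] a = 9  (unchanged)
  [2] y = a * 0  -> y = 9 * 0
  [3] b = y + 0  (unchanged)
  [4] t = y  (unchanged)
  [5] z = y + b  (unchanged)
  [6] c = a + 0  -> c = 9 + 0
  [7] v = 8  (unchanged)
  [8] return y  (unchanged)
Result (8 stmts):
  a = 9
  y = 9 * 0
  b = y + 0
  t = y
  z = y + b
  c = 9 + 0
  v = 8
  return y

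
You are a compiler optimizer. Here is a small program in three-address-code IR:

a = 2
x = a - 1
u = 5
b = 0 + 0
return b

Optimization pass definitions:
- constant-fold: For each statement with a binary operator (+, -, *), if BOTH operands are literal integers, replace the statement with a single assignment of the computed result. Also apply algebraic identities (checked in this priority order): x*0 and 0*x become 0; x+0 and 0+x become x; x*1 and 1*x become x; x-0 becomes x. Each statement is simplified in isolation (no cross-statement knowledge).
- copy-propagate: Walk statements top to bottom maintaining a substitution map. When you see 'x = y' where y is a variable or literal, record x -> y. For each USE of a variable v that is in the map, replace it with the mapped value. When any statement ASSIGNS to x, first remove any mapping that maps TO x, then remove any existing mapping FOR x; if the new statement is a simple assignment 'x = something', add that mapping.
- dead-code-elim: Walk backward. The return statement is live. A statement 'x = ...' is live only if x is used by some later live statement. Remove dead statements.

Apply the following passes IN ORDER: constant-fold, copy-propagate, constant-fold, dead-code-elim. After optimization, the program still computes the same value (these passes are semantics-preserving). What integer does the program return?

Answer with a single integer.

Answer: 0

Derivation:
Initial IR:
  a = 2
  x = a - 1
  u = 5
  b = 0 + 0
  return b
After constant-fold (5 stmts):
  a = 2
  x = a - 1
  u = 5
  b = 0
  return b
After copy-propagate (5 stmts):
  a = 2
  x = 2 - 1
  u = 5
  b = 0
  return 0
After constant-fold (5 stmts):
  a = 2
  x = 1
  u = 5
  b = 0
  return 0
After dead-code-elim (1 stmts):
  return 0
Evaluate:
  a = 2  =>  a = 2
  x = a - 1  =>  x = 1
  u = 5  =>  u = 5
  b = 0 + 0  =>  b = 0
  return b = 0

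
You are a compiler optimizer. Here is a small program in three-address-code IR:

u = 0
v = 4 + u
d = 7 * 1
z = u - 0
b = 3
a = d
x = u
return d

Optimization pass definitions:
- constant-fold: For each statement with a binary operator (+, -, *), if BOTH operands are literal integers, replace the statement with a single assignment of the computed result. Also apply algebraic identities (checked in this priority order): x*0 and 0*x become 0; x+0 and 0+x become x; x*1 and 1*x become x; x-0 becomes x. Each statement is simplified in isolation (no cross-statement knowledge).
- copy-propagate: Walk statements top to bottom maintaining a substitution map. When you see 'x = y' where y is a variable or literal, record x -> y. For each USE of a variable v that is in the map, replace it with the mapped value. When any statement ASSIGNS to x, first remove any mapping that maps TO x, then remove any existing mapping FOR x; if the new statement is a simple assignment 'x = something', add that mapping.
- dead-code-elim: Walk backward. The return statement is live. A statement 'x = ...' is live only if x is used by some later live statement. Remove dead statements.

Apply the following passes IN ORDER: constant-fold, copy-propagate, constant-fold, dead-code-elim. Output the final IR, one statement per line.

Answer: return 7

Derivation:
Initial IR:
  u = 0
  v = 4 + u
  d = 7 * 1
  z = u - 0
  b = 3
  a = d
  x = u
  return d
After constant-fold (8 stmts):
  u = 0
  v = 4 + u
  d = 7
  z = u
  b = 3
  a = d
  x = u
  return d
After copy-propagate (8 stmts):
  u = 0
  v = 4 + 0
  d = 7
  z = 0
  b = 3
  a = 7
  x = 0
  return 7
After constant-fold (8 stmts):
  u = 0
  v = 4
  d = 7
  z = 0
  b = 3
  a = 7
  x = 0
  return 7
After dead-code-elim (1 stmts):
  return 7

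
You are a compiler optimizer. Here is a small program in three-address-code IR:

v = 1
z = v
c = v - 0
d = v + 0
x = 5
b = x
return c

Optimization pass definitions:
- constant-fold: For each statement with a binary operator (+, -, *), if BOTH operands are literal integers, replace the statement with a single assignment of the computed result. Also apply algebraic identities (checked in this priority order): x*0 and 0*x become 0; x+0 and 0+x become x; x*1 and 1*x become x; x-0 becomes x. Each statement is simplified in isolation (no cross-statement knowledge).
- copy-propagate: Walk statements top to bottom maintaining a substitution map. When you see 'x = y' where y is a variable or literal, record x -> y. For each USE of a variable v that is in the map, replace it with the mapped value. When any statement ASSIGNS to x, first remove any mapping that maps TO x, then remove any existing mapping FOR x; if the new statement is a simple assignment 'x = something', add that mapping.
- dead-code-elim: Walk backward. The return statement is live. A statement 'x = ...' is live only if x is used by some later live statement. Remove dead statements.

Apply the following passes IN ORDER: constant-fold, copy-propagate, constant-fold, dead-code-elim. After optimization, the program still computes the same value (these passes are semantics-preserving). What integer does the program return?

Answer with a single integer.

Initial IR:
  v = 1
  z = v
  c = v - 0
  d = v + 0
  x = 5
  b = x
  return c
After constant-fold (7 stmts):
  v = 1
  z = v
  c = v
  d = v
  x = 5
  b = x
  return c
After copy-propagate (7 stmts):
  v = 1
  z = 1
  c = 1
  d = 1
  x = 5
  b = 5
  return 1
After constant-fold (7 stmts):
  v = 1
  z = 1
  c = 1
  d = 1
  x = 5
  b = 5
  return 1
After dead-code-elim (1 stmts):
  return 1
Evaluate:
  v = 1  =>  v = 1
  z = v  =>  z = 1
  c = v - 0  =>  c = 1
  d = v + 0  =>  d = 1
  x = 5  =>  x = 5
  b = x  =>  b = 5
  return c = 1

Answer: 1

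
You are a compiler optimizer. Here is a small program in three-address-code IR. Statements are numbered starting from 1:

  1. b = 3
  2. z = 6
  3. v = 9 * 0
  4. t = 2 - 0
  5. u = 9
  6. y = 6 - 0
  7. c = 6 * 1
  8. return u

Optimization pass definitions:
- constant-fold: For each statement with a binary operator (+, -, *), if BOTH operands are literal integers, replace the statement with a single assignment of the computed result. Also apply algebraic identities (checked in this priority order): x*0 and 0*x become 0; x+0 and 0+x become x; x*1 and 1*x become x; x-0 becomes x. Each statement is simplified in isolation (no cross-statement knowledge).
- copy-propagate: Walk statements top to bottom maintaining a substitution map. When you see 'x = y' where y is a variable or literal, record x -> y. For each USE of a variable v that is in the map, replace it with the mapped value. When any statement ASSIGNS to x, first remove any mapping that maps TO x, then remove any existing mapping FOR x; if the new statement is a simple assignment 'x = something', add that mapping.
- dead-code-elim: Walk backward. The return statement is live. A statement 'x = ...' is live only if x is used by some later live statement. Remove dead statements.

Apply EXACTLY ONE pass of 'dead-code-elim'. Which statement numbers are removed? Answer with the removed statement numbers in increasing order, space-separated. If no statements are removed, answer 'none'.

Backward liveness scan:
Stmt 1 'b = 3': DEAD (b not in live set [])
Stmt 2 'z = 6': DEAD (z not in live set [])
Stmt 3 'v = 9 * 0': DEAD (v not in live set [])
Stmt 4 't = 2 - 0': DEAD (t not in live set [])
Stmt 5 'u = 9': KEEP (u is live); live-in = []
Stmt 6 'y = 6 - 0': DEAD (y not in live set ['u'])
Stmt 7 'c = 6 * 1': DEAD (c not in live set ['u'])
Stmt 8 'return u': KEEP (return); live-in = ['u']
Removed statement numbers: [1, 2, 3, 4, 6, 7]
Surviving IR:
  u = 9
  return u

Answer: 1 2 3 4 6 7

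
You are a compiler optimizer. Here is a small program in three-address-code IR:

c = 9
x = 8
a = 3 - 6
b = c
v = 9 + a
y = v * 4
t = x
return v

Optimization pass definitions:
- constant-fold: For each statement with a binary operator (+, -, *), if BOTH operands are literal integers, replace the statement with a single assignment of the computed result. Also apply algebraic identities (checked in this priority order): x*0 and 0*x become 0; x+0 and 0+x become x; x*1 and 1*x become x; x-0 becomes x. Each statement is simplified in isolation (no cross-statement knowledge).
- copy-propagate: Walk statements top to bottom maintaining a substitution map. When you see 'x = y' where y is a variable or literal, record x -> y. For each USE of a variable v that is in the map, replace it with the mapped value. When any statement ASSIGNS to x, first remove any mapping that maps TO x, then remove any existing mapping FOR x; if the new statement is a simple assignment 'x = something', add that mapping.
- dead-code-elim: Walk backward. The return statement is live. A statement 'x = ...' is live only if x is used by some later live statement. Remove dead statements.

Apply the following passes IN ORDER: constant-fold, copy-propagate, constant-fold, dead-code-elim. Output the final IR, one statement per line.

Initial IR:
  c = 9
  x = 8
  a = 3 - 6
  b = c
  v = 9 + a
  y = v * 4
  t = x
  return v
After constant-fold (8 stmts):
  c = 9
  x = 8
  a = -3
  b = c
  v = 9 + a
  y = v * 4
  t = x
  return v
After copy-propagate (8 stmts):
  c = 9
  x = 8
  a = -3
  b = 9
  v = 9 + -3
  y = v * 4
  t = 8
  return v
After constant-fold (8 stmts):
  c = 9
  x = 8
  a = -3
  b = 9
  v = 6
  y = v * 4
  t = 8
  return v
After dead-code-elim (2 stmts):
  v = 6
  return v

Answer: v = 6
return v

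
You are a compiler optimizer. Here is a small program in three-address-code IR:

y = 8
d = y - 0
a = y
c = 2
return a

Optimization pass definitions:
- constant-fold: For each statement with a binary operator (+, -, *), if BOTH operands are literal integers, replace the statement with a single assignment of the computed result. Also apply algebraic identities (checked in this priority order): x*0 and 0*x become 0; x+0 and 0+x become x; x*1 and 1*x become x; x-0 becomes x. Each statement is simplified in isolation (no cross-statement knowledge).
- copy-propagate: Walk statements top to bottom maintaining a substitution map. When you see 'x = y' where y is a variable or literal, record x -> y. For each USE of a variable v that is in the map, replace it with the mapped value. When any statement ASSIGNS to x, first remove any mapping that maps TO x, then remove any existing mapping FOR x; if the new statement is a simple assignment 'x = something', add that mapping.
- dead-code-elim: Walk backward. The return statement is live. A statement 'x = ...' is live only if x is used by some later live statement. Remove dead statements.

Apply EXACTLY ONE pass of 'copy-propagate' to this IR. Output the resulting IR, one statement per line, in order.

Applying copy-propagate statement-by-statement:
  [1] y = 8  (unchanged)
  [2] d = y - 0  -> d = 8 - 0
  [3] a = y  -> a = 8
  [4] c = 2  (unchanged)
  [5] return a  -> return 8
Result (5 stmts):
  y = 8
  d = 8 - 0
  a = 8
  c = 2
  return 8

Answer: y = 8
d = 8 - 0
a = 8
c = 2
return 8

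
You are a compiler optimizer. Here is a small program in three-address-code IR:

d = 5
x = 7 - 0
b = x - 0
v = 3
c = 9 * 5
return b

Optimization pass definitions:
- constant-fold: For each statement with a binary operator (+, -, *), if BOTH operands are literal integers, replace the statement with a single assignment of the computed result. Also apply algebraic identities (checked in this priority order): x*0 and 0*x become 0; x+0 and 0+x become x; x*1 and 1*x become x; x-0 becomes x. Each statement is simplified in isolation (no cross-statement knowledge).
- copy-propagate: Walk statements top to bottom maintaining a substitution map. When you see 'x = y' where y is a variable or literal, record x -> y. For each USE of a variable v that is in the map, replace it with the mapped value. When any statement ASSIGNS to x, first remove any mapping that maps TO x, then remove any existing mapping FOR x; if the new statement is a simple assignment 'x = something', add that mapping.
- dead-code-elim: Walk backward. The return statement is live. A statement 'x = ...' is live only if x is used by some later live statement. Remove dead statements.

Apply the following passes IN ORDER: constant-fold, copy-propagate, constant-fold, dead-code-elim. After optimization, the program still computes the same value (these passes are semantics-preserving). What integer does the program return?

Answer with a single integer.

Answer: 7

Derivation:
Initial IR:
  d = 5
  x = 7 - 0
  b = x - 0
  v = 3
  c = 9 * 5
  return b
After constant-fold (6 stmts):
  d = 5
  x = 7
  b = x
  v = 3
  c = 45
  return b
After copy-propagate (6 stmts):
  d = 5
  x = 7
  b = 7
  v = 3
  c = 45
  return 7
After constant-fold (6 stmts):
  d = 5
  x = 7
  b = 7
  v = 3
  c = 45
  return 7
After dead-code-elim (1 stmts):
  return 7
Evaluate:
  d = 5  =>  d = 5
  x = 7 - 0  =>  x = 7
  b = x - 0  =>  b = 7
  v = 3  =>  v = 3
  c = 9 * 5  =>  c = 45
  return b = 7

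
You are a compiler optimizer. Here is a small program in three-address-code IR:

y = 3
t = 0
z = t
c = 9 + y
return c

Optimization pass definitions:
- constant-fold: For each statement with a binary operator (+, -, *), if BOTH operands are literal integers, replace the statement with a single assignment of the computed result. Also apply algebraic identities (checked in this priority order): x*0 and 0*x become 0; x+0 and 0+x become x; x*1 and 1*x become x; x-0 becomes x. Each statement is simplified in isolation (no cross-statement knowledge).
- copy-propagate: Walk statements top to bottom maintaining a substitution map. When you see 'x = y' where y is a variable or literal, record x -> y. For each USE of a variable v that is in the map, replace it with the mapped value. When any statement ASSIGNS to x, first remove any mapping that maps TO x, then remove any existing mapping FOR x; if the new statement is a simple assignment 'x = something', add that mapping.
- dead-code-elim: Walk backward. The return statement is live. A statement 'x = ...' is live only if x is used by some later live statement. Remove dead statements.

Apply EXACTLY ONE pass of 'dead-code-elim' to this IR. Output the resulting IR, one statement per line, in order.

Applying dead-code-elim statement-by-statement:
  [5] return c  -> KEEP (return); live=['c']
  [4] c = 9 + y  -> KEEP; live=['y']
  [3] z = t  -> DEAD (z not live)
  [2] t = 0  -> DEAD (t not live)
  [1] y = 3  -> KEEP; live=[]
Result (3 stmts):
  y = 3
  c = 9 + y
  return c

Answer: y = 3
c = 9 + y
return c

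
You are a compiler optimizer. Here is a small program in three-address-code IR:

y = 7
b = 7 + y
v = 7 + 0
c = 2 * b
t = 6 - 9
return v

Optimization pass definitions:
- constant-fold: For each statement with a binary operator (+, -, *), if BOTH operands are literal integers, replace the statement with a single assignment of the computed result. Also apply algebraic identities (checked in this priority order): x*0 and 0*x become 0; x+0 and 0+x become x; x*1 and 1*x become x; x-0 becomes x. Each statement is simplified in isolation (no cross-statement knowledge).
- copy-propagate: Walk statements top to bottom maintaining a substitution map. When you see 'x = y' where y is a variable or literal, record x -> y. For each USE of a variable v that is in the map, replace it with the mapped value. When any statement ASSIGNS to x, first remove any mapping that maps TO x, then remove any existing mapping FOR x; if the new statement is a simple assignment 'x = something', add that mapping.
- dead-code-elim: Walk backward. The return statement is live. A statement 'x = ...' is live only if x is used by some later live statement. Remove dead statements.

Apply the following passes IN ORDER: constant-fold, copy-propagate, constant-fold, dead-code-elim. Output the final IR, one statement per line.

Answer: return 7

Derivation:
Initial IR:
  y = 7
  b = 7 + y
  v = 7 + 0
  c = 2 * b
  t = 6 - 9
  return v
After constant-fold (6 stmts):
  y = 7
  b = 7 + y
  v = 7
  c = 2 * b
  t = -3
  return v
After copy-propagate (6 stmts):
  y = 7
  b = 7 + 7
  v = 7
  c = 2 * b
  t = -3
  return 7
After constant-fold (6 stmts):
  y = 7
  b = 14
  v = 7
  c = 2 * b
  t = -3
  return 7
After dead-code-elim (1 stmts):
  return 7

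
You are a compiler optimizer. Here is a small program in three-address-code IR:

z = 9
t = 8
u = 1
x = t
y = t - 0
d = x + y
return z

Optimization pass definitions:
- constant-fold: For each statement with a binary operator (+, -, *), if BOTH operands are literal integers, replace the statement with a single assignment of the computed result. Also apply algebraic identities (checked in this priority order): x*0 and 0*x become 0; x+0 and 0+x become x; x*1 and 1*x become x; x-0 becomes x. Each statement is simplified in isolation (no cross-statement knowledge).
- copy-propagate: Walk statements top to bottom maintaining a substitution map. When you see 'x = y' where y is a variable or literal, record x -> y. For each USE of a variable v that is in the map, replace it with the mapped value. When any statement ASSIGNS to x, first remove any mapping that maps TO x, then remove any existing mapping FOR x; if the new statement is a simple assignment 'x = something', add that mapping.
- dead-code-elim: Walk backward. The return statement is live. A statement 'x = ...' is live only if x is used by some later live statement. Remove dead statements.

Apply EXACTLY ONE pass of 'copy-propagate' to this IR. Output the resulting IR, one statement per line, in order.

Answer: z = 9
t = 8
u = 1
x = 8
y = 8 - 0
d = 8 + y
return 9

Derivation:
Applying copy-propagate statement-by-statement:
  [1] z = 9  (unchanged)
  [2] t = 8  (unchanged)
  [3] u = 1  (unchanged)
  [4] x = t  -> x = 8
  [5] y = t - 0  -> y = 8 - 0
  [6] d = x + y  -> d = 8 + y
  [7] return z  -> return 9
Result (7 stmts):
  z = 9
  t = 8
  u = 1
  x = 8
  y = 8 - 0
  d = 8 + y
  return 9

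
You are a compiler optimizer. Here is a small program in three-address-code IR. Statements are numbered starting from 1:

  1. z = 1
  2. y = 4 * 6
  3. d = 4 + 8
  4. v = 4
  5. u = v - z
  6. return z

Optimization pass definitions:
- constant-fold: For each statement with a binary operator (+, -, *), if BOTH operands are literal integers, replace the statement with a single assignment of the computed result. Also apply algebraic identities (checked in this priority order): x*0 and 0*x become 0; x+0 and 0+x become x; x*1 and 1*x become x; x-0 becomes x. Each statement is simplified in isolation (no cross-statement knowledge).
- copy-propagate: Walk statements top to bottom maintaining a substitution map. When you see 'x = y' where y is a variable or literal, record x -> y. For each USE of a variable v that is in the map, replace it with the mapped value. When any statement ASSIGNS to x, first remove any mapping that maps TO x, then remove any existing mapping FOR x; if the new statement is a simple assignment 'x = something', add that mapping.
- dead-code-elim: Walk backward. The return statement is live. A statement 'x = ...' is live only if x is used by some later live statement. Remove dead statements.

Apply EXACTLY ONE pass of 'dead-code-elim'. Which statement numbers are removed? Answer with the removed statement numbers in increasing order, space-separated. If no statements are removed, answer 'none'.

Answer: 2 3 4 5

Derivation:
Backward liveness scan:
Stmt 1 'z = 1': KEEP (z is live); live-in = []
Stmt 2 'y = 4 * 6': DEAD (y not in live set ['z'])
Stmt 3 'd = 4 + 8': DEAD (d not in live set ['z'])
Stmt 4 'v = 4': DEAD (v not in live set ['z'])
Stmt 5 'u = v - z': DEAD (u not in live set ['z'])
Stmt 6 'return z': KEEP (return); live-in = ['z']
Removed statement numbers: [2, 3, 4, 5]
Surviving IR:
  z = 1
  return z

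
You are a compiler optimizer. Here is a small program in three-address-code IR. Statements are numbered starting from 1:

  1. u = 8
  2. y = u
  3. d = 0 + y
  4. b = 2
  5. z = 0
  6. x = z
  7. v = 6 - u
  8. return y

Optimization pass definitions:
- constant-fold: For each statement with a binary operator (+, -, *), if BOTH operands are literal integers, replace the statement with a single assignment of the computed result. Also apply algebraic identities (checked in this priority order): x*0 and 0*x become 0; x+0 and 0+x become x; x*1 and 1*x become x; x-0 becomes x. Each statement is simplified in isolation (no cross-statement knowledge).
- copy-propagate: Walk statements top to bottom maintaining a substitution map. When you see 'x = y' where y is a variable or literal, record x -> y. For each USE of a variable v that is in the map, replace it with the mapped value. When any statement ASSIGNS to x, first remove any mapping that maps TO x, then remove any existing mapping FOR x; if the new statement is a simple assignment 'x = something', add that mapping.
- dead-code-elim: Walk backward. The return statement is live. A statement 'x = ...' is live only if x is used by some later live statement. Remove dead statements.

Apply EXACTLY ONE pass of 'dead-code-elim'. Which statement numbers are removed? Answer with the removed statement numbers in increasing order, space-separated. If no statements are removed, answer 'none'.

Answer: 3 4 5 6 7

Derivation:
Backward liveness scan:
Stmt 1 'u = 8': KEEP (u is live); live-in = []
Stmt 2 'y = u': KEEP (y is live); live-in = ['u']
Stmt 3 'd = 0 + y': DEAD (d not in live set ['y'])
Stmt 4 'b = 2': DEAD (b not in live set ['y'])
Stmt 5 'z = 0': DEAD (z not in live set ['y'])
Stmt 6 'x = z': DEAD (x not in live set ['y'])
Stmt 7 'v = 6 - u': DEAD (v not in live set ['y'])
Stmt 8 'return y': KEEP (return); live-in = ['y']
Removed statement numbers: [3, 4, 5, 6, 7]
Surviving IR:
  u = 8
  y = u
  return y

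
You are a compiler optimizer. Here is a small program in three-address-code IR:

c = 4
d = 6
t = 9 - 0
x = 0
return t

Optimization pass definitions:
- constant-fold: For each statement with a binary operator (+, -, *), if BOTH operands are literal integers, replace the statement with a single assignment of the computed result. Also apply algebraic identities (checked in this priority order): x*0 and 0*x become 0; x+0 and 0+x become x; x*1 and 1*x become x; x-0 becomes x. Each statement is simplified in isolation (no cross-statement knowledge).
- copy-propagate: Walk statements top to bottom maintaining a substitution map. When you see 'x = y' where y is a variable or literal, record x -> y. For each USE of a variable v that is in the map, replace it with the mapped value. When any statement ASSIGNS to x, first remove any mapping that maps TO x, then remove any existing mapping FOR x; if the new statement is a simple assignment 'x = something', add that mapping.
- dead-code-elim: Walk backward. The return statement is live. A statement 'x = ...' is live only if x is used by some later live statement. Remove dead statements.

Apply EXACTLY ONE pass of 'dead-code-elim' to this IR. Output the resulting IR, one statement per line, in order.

Answer: t = 9 - 0
return t

Derivation:
Applying dead-code-elim statement-by-statement:
  [5] return t  -> KEEP (return); live=['t']
  [4] x = 0  -> DEAD (x not live)
  [3] t = 9 - 0  -> KEEP; live=[]
  [2] d = 6  -> DEAD (d not live)
  [1] c = 4  -> DEAD (c not live)
Result (2 stmts):
  t = 9 - 0
  return t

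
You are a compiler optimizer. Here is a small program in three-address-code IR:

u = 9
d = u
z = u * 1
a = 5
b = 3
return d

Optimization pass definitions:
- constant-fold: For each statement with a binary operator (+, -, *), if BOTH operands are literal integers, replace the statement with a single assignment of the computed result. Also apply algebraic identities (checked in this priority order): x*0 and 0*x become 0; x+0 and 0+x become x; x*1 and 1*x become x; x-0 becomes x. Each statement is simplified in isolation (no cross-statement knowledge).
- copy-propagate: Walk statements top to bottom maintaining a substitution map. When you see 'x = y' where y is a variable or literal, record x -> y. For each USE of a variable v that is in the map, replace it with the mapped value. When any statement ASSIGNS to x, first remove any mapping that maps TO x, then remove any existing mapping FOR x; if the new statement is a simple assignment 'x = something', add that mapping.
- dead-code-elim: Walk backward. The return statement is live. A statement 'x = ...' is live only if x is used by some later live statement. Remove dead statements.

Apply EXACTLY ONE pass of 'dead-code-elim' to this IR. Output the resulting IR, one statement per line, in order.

Applying dead-code-elim statement-by-statement:
  [6] return d  -> KEEP (return); live=['d']
  [5] b = 3  -> DEAD (b not live)
  [4] a = 5  -> DEAD (a not live)
  [3] z = u * 1  -> DEAD (z not live)
  [2] d = u  -> KEEP; live=['u']
  [1] u = 9  -> KEEP; live=[]
Result (3 stmts):
  u = 9
  d = u
  return d

Answer: u = 9
d = u
return d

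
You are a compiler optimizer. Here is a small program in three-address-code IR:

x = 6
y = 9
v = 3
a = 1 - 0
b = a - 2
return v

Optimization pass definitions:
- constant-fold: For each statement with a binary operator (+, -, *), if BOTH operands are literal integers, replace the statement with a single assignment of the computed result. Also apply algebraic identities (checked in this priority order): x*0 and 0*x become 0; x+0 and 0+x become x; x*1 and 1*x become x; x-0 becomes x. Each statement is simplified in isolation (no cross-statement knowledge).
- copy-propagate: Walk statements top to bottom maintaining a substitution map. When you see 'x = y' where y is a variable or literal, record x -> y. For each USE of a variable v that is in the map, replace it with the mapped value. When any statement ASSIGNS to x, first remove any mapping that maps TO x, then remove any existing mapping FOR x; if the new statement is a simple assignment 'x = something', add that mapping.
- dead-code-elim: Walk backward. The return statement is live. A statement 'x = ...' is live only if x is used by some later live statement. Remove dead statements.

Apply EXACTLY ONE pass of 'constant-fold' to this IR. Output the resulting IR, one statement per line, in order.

Answer: x = 6
y = 9
v = 3
a = 1
b = a - 2
return v

Derivation:
Applying constant-fold statement-by-statement:
  [1] x = 6  (unchanged)
  [2] y = 9  (unchanged)
  [3] v = 3  (unchanged)
  [4] a = 1 - 0  -> a = 1
  [5] b = a - 2  (unchanged)
  [6] return v  (unchanged)
Result (6 stmts):
  x = 6
  y = 9
  v = 3
  a = 1
  b = a - 2
  return v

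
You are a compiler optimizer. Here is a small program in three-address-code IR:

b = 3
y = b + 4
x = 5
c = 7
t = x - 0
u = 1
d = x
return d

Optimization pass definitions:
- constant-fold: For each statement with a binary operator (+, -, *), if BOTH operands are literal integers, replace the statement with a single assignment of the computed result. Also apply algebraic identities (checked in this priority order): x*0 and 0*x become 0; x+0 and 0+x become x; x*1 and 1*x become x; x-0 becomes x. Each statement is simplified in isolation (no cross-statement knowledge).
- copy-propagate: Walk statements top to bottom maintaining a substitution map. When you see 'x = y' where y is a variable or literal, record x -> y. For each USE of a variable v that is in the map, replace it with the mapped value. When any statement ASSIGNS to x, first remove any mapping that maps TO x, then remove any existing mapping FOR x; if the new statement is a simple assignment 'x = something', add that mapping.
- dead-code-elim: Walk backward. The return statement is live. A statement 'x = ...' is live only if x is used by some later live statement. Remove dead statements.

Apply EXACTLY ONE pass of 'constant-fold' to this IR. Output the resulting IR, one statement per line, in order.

Answer: b = 3
y = b + 4
x = 5
c = 7
t = x
u = 1
d = x
return d

Derivation:
Applying constant-fold statement-by-statement:
  [1] b = 3  (unchanged)
  [2] y = b + 4  (unchanged)
  [3] x = 5  (unchanged)
  [4] c = 7  (unchanged)
  [5] t = x - 0  -> t = x
  [6] u = 1  (unchanged)
  [7] d = x  (unchanged)
  [8] return d  (unchanged)
Result (8 stmts):
  b = 3
  y = b + 4
  x = 5
  c = 7
  t = x
  u = 1
  d = x
  return d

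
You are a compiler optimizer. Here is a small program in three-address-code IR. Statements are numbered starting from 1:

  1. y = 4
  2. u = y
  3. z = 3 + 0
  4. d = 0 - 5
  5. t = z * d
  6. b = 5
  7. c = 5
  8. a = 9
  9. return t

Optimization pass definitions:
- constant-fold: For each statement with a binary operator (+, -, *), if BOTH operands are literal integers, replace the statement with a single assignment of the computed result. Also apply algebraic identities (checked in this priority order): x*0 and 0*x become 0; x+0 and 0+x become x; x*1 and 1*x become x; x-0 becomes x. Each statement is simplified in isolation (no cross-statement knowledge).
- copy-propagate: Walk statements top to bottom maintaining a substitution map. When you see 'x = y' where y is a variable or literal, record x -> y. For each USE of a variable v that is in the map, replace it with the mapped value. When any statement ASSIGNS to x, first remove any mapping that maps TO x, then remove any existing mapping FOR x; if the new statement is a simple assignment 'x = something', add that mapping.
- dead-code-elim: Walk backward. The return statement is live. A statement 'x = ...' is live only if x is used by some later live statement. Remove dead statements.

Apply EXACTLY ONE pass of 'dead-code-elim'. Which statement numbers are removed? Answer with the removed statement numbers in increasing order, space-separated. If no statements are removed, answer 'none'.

Backward liveness scan:
Stmt 1 'y = 4': DEAD (y not in live set [])
Stmt 2 'u = y': DEAD (u not in live set [])
Stmt 3 'z = 3 + 0': KEEP (z is live); live-in = []
Stmt 4 'd = 0 - 5': KEEP (d is live); live-in = ['z']
Stmt 5 't = z * d': KEEP (t is live); live-in = ['d', 'z']
Stmt 6 'b = 5': DEAD (b not in live set ['t'])
Stmt 7 'c = 5': DEAD (c not in live set ['t'])
Stmt 8 'a = 9': DEAD (a not in live set ['t'])
Stmt 9 'return t': KEEP (return); live-in = ['t']
Removed statement numbers: [1, 2, 6, 7, 8]
Surviving IR:
  z = 3 + 0
  d = 0 - 5
  t = z * d
  return t

Answer: 1 2 6 7 8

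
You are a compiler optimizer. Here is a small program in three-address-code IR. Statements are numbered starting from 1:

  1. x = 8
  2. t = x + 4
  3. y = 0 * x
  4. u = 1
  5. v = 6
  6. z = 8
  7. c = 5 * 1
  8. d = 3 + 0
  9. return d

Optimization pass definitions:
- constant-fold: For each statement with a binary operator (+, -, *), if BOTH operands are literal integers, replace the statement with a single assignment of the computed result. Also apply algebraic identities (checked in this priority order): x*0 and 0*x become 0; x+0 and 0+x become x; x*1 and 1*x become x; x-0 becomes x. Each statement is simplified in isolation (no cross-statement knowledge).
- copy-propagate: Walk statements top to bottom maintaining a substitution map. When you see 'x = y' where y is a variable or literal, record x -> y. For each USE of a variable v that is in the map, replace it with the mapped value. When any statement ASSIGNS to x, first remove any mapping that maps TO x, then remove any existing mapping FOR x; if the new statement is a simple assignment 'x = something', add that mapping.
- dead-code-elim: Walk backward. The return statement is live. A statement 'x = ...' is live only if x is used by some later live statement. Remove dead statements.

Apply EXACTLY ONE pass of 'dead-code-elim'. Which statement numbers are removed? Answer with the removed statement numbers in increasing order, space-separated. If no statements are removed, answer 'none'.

Answer: 1 2 3 4 5 6 7

Derivation:
Backward liveness scan:
Stmt 1 'x = 8': DEAD (x not in live set [])
Stmt 2 't = x + 4': DEAD (t not in live set [])
Stmt 3 'y = 0 * x': DEAD (y not in live set [])
Stmt 4 'u = 1': DEAD (u not in live set [])
Stmt 5 'v = 6': DEAD (v not in live set [])
Stmt 6 'z = 8': DEAD (z not in live set [])
Stmt 7 'c = 5 * 1': DEAD (c not in live set [])
Stmt 8 'd = 3 + 0': KEEP (d is live); live-in = []
Stmt 9 'return d': KEEP (return); live-in = ['d']
Removed statement numbers: [1, 2, 3, 4, 5, 6, 7]
Surviving IR:
  d = 3 + 0
  return d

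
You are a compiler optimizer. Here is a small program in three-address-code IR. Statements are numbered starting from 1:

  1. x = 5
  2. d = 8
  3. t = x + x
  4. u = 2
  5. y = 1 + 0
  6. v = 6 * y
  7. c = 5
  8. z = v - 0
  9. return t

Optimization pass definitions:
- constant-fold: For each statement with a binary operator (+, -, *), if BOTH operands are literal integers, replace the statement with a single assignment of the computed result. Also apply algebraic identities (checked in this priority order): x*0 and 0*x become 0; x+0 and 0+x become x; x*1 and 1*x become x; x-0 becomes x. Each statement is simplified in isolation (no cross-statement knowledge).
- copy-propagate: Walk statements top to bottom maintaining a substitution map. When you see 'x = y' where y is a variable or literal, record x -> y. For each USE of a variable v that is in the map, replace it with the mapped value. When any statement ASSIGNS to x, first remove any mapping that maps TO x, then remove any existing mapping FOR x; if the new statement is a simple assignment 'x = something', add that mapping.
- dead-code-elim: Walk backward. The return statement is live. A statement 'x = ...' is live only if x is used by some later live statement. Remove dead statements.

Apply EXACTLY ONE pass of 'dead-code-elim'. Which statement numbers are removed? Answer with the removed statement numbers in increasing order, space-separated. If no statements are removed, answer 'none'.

Backward liveness scan:
Stmt 1 'x = 5': KEEP (x is live); live-in = []
Stmt 2 'd = 8': DEAD (d not in live set ['x'])
Stmt 3 't = x + x': KEEP (t is live); live-in = ['x']
Stmt 4 'u = 2': DEAD (u not in live set ['t'])
Stmt 5 'y = 1 + 0': DEAD (y not in live set ['t'])
Stmt 6 'v = 6 * y': DEAD (v not in live set ['t'])
Stmt 7 'c = 5': DEAD (c not in live set ['t'])
Stmt 8 'z = v - 0': DEAD (z not in live set ['t'])
Stmt 9 'return t': KEEP (return); live-in = ['t']
Removed statement numbers: [2, 4, 5, 6, 7, 8]
Surviving IR:
  x = 5
  t = x + x
  return t

Answer: 2 4 5 6 7 8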